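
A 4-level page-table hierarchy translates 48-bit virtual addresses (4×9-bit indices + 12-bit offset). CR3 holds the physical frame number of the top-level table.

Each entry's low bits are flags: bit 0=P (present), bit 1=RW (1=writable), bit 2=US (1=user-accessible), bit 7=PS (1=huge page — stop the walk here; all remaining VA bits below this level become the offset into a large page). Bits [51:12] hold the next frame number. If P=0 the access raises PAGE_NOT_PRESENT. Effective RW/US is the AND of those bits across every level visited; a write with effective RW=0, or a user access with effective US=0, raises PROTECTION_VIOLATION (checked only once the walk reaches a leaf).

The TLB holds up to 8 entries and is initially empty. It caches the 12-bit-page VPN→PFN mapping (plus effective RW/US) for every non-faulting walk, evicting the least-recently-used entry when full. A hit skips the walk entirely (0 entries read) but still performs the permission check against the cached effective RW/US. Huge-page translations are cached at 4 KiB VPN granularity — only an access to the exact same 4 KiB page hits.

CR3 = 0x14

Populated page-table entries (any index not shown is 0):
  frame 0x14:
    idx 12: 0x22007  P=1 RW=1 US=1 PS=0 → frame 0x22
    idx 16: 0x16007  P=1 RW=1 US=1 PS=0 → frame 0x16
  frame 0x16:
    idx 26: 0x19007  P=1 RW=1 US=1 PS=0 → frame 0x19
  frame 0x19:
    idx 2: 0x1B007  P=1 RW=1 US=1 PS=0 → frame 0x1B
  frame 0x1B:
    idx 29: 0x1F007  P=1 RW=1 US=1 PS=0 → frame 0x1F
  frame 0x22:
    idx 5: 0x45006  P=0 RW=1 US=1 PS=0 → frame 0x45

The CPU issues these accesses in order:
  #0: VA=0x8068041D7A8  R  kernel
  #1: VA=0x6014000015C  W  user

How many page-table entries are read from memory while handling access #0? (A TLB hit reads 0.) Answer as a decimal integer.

Walk each access:
#0 VA=0x8068041D7A8 (r,kernel):
  lvl0: tbl 0x14, slot 16 ⇒ 0x16007 (P1/RW1/US1/PS0)
  lvl1: tbl 0x16, slot 26 ⇒ 0x19007 (P1/RW1/US1/PS0)
  lvl2: tbl 0x19, slot 2 ⇒ 0x1B007 (P1/RW1/US1/PS0)
  lvl3: tbl 0x1B, slot 29 ⇒ 0x1F007 (P1/RW1/US1/PS0)
  ⇒ phys 0x1F7A8  [4 reads]
#1 VA=0x6014000015C (w,user):
  lvl0: tbl 0x14, slot 12 ⇒ 0x22007 (P1/RW1/US1/PS0)
  lvl1: tbl 0x22, slot 5 ⇒ 0x45006 (P0/RW1/US1/PS0)
  ✗ PAGE_NOT_PRESENT  [2 reads]

Entries read for #0: 4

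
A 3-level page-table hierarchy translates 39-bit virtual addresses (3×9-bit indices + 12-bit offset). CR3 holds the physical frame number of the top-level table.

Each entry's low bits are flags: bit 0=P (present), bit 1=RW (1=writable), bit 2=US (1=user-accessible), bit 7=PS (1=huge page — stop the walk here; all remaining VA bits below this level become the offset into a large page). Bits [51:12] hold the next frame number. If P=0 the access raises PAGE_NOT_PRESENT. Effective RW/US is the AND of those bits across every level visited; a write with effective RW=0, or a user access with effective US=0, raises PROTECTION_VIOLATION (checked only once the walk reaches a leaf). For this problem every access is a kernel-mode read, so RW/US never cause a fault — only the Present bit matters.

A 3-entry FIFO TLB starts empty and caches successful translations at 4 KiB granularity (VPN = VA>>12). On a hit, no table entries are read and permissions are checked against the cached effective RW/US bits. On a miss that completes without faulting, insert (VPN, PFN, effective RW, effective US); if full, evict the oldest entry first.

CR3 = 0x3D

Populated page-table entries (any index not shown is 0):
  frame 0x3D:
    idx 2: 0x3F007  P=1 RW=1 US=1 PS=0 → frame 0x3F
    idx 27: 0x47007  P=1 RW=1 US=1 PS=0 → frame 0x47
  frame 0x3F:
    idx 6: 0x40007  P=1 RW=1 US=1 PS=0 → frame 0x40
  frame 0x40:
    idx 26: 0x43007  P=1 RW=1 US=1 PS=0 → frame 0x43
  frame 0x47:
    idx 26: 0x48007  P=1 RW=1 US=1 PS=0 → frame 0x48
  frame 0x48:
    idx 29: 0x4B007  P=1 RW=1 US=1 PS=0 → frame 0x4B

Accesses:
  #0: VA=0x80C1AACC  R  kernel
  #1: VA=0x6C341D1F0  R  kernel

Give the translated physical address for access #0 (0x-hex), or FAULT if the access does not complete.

Walk each access:
#0 VA=0x80C1AACC (r,kernel):
  [0] read 0x3D idx=2: raw=0x3F007 flags P=1 W=1 U=1 S=0
  [1] read 0x3F idx=6: raw=0x40007 flags P=1 W=1 U=1 S=0
  [2] read 0x40 idx=26: raw=0x43007 flags P=1 W=1 U=1 S=0
  → PA=0x43ACC  (3 entries read)
#1 VA=0x6C341D1F0 (r,kernel):
  [0] read 0x3D idx=27: raw=0x47007 flags P=1 W=1 U=1 S=0
  [1] read 0x47 idx=26: raw=0x48007 flags P=1 W=1 U=1 S=0
  [2] read 0x48 idx=29: raw=0x4B007 flags P=1 W=1 U=1 S=0
  → PA=0x4B1F0  (3 entries read)

Access #0 PA: 0x43ACC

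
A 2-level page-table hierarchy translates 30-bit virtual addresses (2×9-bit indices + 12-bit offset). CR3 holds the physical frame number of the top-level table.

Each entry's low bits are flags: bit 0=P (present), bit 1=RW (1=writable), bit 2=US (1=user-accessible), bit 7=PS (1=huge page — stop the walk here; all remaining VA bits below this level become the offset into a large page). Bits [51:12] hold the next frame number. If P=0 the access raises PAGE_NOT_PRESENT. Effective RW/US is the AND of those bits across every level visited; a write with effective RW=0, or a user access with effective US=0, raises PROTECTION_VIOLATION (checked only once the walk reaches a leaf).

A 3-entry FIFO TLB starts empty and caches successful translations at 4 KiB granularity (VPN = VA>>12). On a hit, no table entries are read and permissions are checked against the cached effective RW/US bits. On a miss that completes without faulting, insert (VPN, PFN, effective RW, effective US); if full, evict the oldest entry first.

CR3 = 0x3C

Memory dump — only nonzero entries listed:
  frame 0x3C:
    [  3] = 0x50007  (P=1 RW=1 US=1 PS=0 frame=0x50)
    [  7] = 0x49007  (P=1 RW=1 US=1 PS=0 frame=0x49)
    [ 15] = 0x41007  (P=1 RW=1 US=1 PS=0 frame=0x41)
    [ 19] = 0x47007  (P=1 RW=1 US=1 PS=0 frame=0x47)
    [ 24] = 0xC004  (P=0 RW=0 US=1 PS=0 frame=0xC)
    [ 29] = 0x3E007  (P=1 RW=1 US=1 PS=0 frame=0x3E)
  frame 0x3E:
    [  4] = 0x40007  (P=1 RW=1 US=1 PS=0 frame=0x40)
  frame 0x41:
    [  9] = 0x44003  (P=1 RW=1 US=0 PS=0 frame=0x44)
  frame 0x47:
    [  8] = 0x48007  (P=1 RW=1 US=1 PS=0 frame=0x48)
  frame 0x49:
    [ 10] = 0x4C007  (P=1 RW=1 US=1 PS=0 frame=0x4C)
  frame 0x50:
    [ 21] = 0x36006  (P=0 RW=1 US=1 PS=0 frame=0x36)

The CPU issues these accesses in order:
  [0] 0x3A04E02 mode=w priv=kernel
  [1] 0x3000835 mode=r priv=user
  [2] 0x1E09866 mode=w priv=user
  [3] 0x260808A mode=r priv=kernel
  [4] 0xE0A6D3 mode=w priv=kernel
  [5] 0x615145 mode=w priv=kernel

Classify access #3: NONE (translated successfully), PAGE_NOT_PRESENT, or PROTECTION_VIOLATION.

Per-access translation:
#0 VA=0x3A04E02 (w,kernel):
  [0] read 0x3C idx=29: raw=0x3E007 flags P=1 W=1 U=1 S=0
  [1] read 0x3E idx=4: raw=0x40007 flags P=1 W=1 U=1 S=0
  → PA=0x40E02  (2 entries read)
#1 VA=0x3000835 (r,user):
  [0] read 0x3C idx=24: raw=0xC004 flags P=0 W=0 U=1 S=0
  → PAGE_NOT_PRESENT  (1 entries read)
#2 VA=0x1E09866 (w,user):
  [0] read 0x3C idx=15: raw=0x41007 flags P=1 W=1 U=1 S=0
  [1] read 0x41 idx=9: raw=0x44003 flags P=1 W=1 U=0 S=0
  → PROTECTION_VIOLATION  (2 entries read)
#3 VA=0x260808A (r,kernel):
  [0] read 0x3C idx=19: raw=0x47007 flags P=1 W=1 U=1 S=0
  [1] read 0x47 idx=8: raw=0x48007 flags P=1 W=1 U=1 S=0
  → PA=0x4808A  (2 entries read)
#4 VA=0xE0A6D3 (w,kernel):
  [0] read 0x3C idx=7: raw=0x49007 flags P=1 W=1 U=1 S=0
  [1] read 0x49 idx=10: raw=0x4C007 flags P=1 W=1 U=1 S=0
  → PA=0x4C6D3  (2 entries read)
#5 VA=0x615145 (w,kernel):
  [0] read 0x3C idx=3: raw=0x50007 flags P=1 W=1 U=1 S=0
  [1] read 0x50 idx=21: raw=0x36006 flags P=0 W=1 U=1 S=0
  → PAGE_NOT_PRESENT  (2 entries read)

Access #3 fault: NONE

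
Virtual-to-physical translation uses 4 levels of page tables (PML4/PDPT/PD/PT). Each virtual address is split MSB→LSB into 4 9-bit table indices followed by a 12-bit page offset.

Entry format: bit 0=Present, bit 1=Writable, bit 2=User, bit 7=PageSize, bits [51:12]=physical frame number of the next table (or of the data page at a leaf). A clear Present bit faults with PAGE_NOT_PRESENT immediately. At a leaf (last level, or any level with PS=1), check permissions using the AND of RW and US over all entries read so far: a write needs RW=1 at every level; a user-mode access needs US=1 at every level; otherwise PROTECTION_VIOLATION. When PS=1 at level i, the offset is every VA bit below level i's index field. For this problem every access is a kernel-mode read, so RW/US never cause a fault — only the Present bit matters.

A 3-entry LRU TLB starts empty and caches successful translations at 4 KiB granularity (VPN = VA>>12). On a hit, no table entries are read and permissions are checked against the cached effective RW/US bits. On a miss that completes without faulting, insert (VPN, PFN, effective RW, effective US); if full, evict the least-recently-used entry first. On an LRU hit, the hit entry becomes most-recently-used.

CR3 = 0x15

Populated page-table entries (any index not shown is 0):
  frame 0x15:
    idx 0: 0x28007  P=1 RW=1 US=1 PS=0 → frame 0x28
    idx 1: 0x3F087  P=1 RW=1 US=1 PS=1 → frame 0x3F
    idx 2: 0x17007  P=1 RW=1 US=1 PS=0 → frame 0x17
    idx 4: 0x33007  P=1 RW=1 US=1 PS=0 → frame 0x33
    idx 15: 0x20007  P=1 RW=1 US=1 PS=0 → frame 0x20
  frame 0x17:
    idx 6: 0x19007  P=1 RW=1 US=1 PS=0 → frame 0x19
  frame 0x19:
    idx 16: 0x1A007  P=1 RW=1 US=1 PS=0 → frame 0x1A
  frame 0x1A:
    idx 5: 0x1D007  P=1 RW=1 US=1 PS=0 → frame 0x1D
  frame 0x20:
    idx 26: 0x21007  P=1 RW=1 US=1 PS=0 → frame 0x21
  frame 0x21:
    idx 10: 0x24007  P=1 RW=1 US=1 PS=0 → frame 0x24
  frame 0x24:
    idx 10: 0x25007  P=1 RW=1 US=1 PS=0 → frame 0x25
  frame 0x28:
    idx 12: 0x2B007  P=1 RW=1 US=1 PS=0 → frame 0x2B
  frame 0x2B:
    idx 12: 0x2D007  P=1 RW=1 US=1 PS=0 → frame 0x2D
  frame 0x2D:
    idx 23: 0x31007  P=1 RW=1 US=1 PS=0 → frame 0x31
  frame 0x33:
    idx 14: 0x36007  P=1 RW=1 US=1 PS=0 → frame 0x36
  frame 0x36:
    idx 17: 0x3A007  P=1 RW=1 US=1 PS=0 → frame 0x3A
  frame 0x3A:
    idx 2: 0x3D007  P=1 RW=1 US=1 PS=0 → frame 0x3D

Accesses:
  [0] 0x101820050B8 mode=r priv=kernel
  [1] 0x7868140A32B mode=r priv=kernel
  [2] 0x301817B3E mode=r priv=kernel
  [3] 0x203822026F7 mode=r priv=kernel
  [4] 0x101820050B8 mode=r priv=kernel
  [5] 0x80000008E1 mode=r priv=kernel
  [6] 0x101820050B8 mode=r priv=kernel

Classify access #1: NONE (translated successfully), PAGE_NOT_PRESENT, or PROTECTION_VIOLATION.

Trace:
#0 VA=0x101820050B8 (r,kernel):
  lvl0: tbl 0x15, slot 2 ⇒ 0x17007 (P1/RW1/US1/PS0)
  lvl1: tbl 0x17, slot 6 ⇒ 0x19007 (P1/RW1/US1/PS0)
  lvl2: tbl 0x19, slot 16 ⇒ 0x1A007 (P1/RW1/US1/PS0)
  lvl3: tbl 0x1A, slot 5 ⇒ 0x1D007 (P1/RW1/US1/PS0)
  ✓ 0x1D0B8  — 4 lookups
#1 VA=0x7868140A32B (r,kernel):
  lvl0: tbl 0x15, slot 15 ⇒ 0x20007 (P1/RW1/US1/PS0)
  lvl1: tbl 0x20, slot 26 ⇒ 0x21007 (P1/RW1/US1/PS0)
  lvl2: tbl 0x21, slot 10 ⇒ 0x24007 (P1/RW1/US1/PS0)
  lvl3: tbl 0x24, slot 10 ⇒ 0x25007 (P1/RW1/US1/PS0)
  ✓ 0x2532B  — 4 lookups
#2 VA=0x301817B3E (r,kernel):
  lvl0: tbl 0x15, slot 0 ⇒ 0x28007 (P1/RW1/US1/PS0)
  lvl1: tbl 0x28, slot 12 ⇒ 0x2B007 (P1/RW1/US1/PS0)
  lvl2: tbl 0x2B, slot 12 ⇒ 0x2D007 (P1/RW1/US1/PS0)
  lvl3: tbl 0x2D, slot 23 ⇒ 0x31007 (P1/RW1/US1/PS0)
  ✓ 0x31B3E  — 4 lookups
#3 VA=0x203822026F7 (r,kernel):
  lvl0: tbl 0x15, slot 4 ⇒ 0x33007 (P1/RW1/US1/PS0)
  lvl1: tbl 0x33, slot 14 ⇒ 0x36007 (P1/RW1/US1/PS0)
  lvl2: tbl 0x36, slot 17 ⇒ 0x3A007 (P1/RW1/US1/PS0)
  lvl3: tbl 0x3A, slot 2 ⇒ 0x3D007 (P1/RW1/US1/PS0)
  ✓ 0x3D6F7  — 4 lookups
#4 VA=0x101820050B8 (r,kernel):
  lvl0: tbl 0x15, slot 2 ⇒ 0x17007 (P1/RW1/US1/PS0)
  lvl1: tbl 0x17, slot 6 ⇒ 0x19007 (P1/RW1/US1/PS0)
  lvl2: tbl 0x19, slot 16 ⇒ 0x1A007 (P1/RW1/US1/PS0)
  lvl3: tbl 0x1A, slot 5 ⇒ 0x1D007 (P1/RW1/US1/PS0)
  ✓ 0x1D0B8  — 4 lookups
#5 VA=0x80000008E1 (r,kernel):
  lvl0: tbl 0x15, slot 1 ⇒ 0x3F087 (P1/RW1/US1/PS1)
  ✓ 0x3F8E1 (huge @L0)  — 1 lookups
#6 VA=0x101820050B8 (r,kernel):
  TLB hit vpn=0x10182005 → PA=0x1D0B8

Access #1 fault: NONE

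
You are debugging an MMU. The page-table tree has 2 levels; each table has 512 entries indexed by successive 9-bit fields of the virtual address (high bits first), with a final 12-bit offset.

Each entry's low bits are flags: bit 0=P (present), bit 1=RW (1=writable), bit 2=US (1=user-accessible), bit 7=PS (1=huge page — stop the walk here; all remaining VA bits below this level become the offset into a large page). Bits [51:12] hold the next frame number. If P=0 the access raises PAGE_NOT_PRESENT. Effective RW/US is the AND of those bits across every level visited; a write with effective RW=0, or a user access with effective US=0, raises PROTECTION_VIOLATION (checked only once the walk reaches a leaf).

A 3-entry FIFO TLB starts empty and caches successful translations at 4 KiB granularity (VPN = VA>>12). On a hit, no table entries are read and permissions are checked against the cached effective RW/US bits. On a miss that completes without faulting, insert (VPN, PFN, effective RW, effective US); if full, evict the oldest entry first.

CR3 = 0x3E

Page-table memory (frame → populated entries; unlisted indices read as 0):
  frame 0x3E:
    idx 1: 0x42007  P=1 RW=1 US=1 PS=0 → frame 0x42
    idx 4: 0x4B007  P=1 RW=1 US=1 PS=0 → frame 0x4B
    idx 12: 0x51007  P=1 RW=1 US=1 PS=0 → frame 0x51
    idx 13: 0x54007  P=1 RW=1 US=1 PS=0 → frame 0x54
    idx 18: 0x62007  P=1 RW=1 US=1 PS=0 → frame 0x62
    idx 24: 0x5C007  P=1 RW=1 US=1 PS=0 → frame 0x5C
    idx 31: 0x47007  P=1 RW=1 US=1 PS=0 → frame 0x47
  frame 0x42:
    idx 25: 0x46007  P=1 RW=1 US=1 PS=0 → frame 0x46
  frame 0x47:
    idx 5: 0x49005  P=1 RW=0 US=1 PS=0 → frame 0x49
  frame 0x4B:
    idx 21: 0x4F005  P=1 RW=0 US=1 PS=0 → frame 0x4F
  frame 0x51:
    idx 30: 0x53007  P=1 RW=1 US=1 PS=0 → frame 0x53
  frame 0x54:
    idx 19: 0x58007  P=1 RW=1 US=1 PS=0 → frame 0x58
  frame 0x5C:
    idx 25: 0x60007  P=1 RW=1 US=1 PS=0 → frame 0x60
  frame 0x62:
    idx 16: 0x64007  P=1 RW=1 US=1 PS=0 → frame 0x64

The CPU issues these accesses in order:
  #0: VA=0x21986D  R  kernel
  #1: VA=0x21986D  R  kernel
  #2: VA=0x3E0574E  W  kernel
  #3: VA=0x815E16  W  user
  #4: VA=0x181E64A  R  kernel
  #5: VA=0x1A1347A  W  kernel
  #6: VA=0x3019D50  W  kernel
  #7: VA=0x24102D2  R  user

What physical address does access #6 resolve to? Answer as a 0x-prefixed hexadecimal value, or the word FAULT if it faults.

Per-access translation:
#0 VA=0x21986D (r,kernel):
  lvl0: tbl 0x3E, slot 1 ⇒ 0x42007 (P1/RW1/US1/PS0)
  lvl1: tbl 0x42, slot 25 ⇒ 0x46007 (P1/RW1/US1/PS0)
  ✓ 0x4686D  — 2 lookups
#1 VA=0x21986D (r,kernel):
  TLB hit vpn=0x219 → PA=0x4686D
#2 VA=0x3E0574E (w,kernel):
  lvl0: tbl 0x3E, slot 31 ⇒ 0x47007 (P1/RW1/US1/PS0)
  lvl1: tbl 0x47, slot 5 ⇒ 0x49005 (P1/RW0/US1/PS0)
  → PROTECTION_VIOLATION  (2 entries read)
#3 VA=0x815E16 (w,user):
  lvl0: tbl 0x3E, slot 4 ⇒ 0x4B007 (P1/RW1/US1/PS0)
  lvl1: tbl 0x4B, slot 21 ⇒ 0x4F005 (P1/RW0/US1/PS0)
  → PROTECTION_VIOLATION  (2 entries read)
#4 VA=0x181E64A (r,kernel):
  lvl0: tbl 0x3E, slot 12 ⇒ 0x51007 (P1/RW1/US1/PS0)
  lvl1: tbl 0x51, slot 30 ⇒ 0x53007 (P1/RW1/US1/PS0)
  ✓ 0x5364A  — 2 lookups
#5 VA=0x1A1347A (w,kernel):
  lvl0: tbl 0x3E, slot 13 ⇒ 0x54007 (P1/RW1/US1/PS0)
  lvl1: tbl 0x54, slot 19 ⇒ 0x58007 (P1/RW1/US1/PS0)
  ✓ 0x5847A  — 2 lookups
#6 VA=0x3019D50 (w,kernel):
  lvl0: tbl 0x3E, slot 24 ⇒ 0x5C007 (P1/RW1/US1/PS0)
  lvl1: tbl 0x5C, slot 25 ⇒ 0x60007 (P1/RW1/US1/PS0)
  ✓ 0x60D50  — 2 lookups
#7 VA=0x24102D2 (r,user):
  lvl0: tbl 0x3E, slot 18 ⇒ 0x62007 (P1/RW1/US1/PS0)
  lvl1: tbl 0x62, slot 16 ⇒ 0x64007 (P1/RW1/US1/PS0)
  ✓ 0x642D2  — 2 lookups

Access #6 PA: 0x60D50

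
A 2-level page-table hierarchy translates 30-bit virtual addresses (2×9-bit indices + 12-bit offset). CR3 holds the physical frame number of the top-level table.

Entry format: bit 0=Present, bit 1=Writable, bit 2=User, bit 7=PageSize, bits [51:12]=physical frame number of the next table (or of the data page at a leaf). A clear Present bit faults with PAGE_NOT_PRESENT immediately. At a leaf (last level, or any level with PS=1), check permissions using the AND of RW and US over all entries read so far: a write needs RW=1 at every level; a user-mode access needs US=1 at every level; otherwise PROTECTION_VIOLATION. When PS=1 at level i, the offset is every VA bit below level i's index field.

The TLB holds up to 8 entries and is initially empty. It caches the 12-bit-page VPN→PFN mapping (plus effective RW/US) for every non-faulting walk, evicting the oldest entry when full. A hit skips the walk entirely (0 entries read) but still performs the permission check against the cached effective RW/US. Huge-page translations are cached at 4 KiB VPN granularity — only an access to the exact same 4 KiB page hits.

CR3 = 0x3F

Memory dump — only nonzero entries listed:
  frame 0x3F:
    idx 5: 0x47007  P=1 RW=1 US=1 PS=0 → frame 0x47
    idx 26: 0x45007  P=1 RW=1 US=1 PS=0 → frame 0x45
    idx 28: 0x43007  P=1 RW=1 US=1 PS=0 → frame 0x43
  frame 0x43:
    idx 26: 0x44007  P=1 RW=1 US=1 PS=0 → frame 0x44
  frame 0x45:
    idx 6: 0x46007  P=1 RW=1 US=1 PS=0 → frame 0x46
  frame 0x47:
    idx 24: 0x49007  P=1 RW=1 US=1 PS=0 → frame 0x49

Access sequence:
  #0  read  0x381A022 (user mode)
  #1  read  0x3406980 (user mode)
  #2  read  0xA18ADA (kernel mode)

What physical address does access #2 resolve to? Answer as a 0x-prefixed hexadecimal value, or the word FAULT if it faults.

Trace:
#0 VA=0x381A022 (r,user):
  L0: frame=0x3F idx=28 entry=0x43007 [P=1 RW=1 US=1 PS=0]
  L1: frame=0x43 idx=26 entry=0x44007 [P=1 RW=1 US=1 PS=0]
  ⇒ phys 0x44022  [2 reads]
#1 VA=0x3406980 (r,user):
  L0: frame=0x3F idx=26 entry=0x45007 [P=1 RW=1 US=1 PS=0]
  L1: frame=0x45 idx=6 entry=0x46007 [P=1 RW=1 US=1 PS=0]
  ⇒ phys 0x46980  [2 reads]
#2 VA=0xA18ADA (r,kernel):
  L0: frame=0x3F idx=5 entry=0x47007 [P=1 RW=1 US=1 PS=0]
  L1: frame=0x47 idx=24 entry=0x49007 [P=1 RW=1 US=1 PS=0]
  ⇒ phys 0x49ADA  [2 reads]

Access #2 PA: 0x49ADA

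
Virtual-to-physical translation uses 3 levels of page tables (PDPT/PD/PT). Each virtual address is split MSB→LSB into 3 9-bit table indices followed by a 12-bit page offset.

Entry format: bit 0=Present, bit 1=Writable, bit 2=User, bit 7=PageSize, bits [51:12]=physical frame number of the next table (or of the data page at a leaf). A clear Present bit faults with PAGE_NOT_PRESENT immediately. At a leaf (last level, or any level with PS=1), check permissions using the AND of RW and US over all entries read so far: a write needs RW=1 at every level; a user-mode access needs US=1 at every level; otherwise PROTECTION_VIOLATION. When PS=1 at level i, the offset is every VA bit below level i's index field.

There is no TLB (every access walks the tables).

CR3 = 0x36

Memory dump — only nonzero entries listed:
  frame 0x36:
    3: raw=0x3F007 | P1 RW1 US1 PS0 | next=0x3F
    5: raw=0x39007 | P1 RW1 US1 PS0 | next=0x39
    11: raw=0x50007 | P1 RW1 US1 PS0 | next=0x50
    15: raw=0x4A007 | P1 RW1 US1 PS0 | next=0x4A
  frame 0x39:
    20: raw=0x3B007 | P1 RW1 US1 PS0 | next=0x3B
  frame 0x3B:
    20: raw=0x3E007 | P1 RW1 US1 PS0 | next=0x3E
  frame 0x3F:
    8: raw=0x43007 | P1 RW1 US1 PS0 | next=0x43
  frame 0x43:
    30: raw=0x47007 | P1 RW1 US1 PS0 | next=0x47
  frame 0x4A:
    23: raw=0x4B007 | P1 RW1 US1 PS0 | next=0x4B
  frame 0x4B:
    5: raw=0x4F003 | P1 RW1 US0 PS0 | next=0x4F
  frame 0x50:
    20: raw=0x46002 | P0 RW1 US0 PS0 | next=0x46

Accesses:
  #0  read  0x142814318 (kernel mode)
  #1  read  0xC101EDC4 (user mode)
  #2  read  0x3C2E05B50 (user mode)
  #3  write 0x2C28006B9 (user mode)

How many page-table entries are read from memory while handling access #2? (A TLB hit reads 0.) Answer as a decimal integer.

Per-access translation:
#0 VA=0x142814318 (r,kernel):
  lvl0: tbl 0x36, slot 5 ⇒ 0x39007 (P1/RW1/US1/PS0)
  lvl1: tbl 0x39, slot 20 ⇒ 0x3B007 (P1/RW1/US1/PS0)
  lvl2: tbl 0x3B, slot 20 ⇒ 0x3E007 (P1/RW1/US1/PS0)
  ⇒ phys 0x3E318  [3 reads]
#1 VA=0xC101EDC4 (r,user):
  lvl0: tbl 0x36, slot 3 ⇒ 0x3F007 (P1/RW1/US1/PS0)
  lvl1: tbl 0x3F, slot 8 ⇒ 0x43007 (P1/RW1/US1/PS0)
  lvl2: tbl 0x43, slot 30 ⇒ 0x47007 (P1/RW1/US1/PS0)
  ⇒ phys 0x47DC4  [3 reads]
#2 VA=0x3C2E05B50 (r,user):
  lvl0: tbl 0x36, slot 15 ⇒ 0x4A007 (P1/RW1/US1/PS0)
  lvl1: tbl 0x4A, slot 23 ⇒ 0x4B007 (P1/RW1/US1/PS0)
  lvl2: tbl 0x4B, slot 5 ⇒ 0x4F003 (P1/RW1/US0/PS0)
  → PROTECTION_VIOLATION  (3 entries read)
#3 VA=0x2C28006B9 (w,user):
  lvl0: tbl 0x36, slot 11 ⇒ 0x50007 (P1/RW1/US1/PS0)
  lvl1: tbl 0x50, slot 20 ⇒ 0x46002 (P0/RW1/US0/PS0)
  → PAGE_NOT_PRESENT  (2 entries read)

Entries read for #2: 3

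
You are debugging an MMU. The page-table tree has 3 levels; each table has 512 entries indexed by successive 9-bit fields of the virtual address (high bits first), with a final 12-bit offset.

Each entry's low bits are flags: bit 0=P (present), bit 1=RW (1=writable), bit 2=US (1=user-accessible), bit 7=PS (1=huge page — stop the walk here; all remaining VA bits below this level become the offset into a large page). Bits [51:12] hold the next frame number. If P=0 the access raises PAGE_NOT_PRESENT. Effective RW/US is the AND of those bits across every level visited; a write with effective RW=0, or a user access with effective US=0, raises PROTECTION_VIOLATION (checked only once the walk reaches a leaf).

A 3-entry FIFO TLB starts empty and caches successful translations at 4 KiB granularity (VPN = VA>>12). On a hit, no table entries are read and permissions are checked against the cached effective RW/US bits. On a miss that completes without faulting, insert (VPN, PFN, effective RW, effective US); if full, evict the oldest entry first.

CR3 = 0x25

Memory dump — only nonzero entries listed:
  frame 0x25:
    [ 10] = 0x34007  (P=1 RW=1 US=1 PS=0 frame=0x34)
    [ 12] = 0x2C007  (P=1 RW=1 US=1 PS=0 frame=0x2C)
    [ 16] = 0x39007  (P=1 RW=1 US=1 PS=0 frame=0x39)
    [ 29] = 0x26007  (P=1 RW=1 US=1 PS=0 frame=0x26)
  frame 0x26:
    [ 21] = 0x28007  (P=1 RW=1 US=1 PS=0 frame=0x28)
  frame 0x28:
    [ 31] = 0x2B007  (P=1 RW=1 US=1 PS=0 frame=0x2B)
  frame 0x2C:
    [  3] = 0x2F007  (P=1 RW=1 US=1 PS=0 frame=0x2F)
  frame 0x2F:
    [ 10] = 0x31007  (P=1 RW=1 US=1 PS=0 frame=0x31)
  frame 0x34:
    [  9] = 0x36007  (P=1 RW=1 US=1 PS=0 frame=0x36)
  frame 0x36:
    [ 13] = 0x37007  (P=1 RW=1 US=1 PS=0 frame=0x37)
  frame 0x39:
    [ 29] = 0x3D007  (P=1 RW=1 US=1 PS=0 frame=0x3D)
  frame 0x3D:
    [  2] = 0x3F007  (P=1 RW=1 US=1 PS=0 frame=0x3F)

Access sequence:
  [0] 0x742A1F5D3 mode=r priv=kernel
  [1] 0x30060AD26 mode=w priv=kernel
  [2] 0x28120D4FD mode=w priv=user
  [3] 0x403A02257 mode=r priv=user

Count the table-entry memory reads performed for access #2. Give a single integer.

Trace:
#0 VA=0x742A1F5D3 (r,kernel):
  [0] read 0x25 idx=29: raw=0x26007 flags P=1 W=1 U=1 S=0
  [1] read 0x26 idx=21: raw=0x28007 flags P=1 W=1 U=1 S=0
  [2] read 0x28 idx=31: raw=0x2B007 flags P=1 W=1 U=1 S=0
  ✓ 0x2B5D3  — 3 lookups
#1 VA=0x30060AD26 (w,kernel):
  [0] read 0x25 idx=12: raw=0x2C007 flags P=1 W=1 U=1 S=0
  [1] read 0x2C idx=3: raw=0x2F007 flags P=1 W=1 U=1 S=0
  [2] read 0x2F idx=10: raw=0x31007 flags P=1 W=1 U=1 S=0
  ✓ 0x31D26  — 3 lookups
#2 VA=0x28120D4FD (w,user):
  [0] read 0x25 idx=10: raw=0x34007 flags P=1 W=1 U=1 S=0
  [1] read 0x34 idx=9: raw=0x36007 flags P=1 W=1 U=1 S=0
  [2] read 0x36 idx=13: raw=0x37007 flags P=1 W=1 U=1 S=0
  ✓ 0x374FD  — 3 lookups
#3 VA=0x403A02257 (r,user):
  [0] read 0x25 idx=16: raw=0x39007 flags P=1 W=1 U=1 S=0
  [1] read 0x39 idx=29: raw=0x3D007 flags P=1 W=1 U=1 S=0
  [2] read 0x3D idx=2: raw=0x3F007 flags P=1 W=1 U=1 S=0
  ✓ 0x3F257  — 3 lookups

Entries read for #2: 3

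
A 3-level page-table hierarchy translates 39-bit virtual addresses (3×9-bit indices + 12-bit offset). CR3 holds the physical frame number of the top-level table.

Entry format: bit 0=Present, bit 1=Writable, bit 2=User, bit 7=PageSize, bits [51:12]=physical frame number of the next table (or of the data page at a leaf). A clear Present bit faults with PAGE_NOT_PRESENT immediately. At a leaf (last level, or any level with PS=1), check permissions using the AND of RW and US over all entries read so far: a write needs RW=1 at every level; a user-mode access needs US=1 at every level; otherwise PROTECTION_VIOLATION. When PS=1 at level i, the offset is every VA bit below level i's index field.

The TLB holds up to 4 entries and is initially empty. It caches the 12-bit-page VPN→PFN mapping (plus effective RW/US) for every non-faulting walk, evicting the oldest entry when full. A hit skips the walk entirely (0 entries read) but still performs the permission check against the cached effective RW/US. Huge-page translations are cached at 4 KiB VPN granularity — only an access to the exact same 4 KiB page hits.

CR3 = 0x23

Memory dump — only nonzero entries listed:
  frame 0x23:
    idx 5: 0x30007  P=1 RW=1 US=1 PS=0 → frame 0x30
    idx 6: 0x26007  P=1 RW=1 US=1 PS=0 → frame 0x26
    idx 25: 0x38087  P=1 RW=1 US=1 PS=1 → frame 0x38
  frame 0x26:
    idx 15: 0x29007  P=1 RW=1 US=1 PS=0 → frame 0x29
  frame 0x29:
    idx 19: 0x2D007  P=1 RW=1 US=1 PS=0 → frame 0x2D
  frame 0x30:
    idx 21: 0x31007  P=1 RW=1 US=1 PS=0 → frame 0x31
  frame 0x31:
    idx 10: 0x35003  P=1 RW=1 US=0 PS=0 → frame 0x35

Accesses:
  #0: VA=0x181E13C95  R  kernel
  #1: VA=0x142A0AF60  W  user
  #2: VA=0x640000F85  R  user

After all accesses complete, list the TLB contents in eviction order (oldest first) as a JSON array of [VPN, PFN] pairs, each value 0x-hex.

Walk each access:
#0 VA=0x181E13C95 (r,kernel):
  L0 @0x23[6] → 0x26007  P=1,RW=1,US=1,PS=0
  L1 @0x26[15] → 0x29007  P=1,RW=1,US=1,PS=0
  L2 @0x29[19] → 0x2D007  P=1,RW=1,US=1,PS=0
  → PA=0x2DC95  (3 entries read)
#1 VA=0x142A0AF60 (w,user):
  L0 @0x23[5] → 0x30007  P=1,RW=1,US=1,PS=0
  L1 @0x30[21] → 0x31007  P=1,RW=1,US=1,PS=0
  L2 @0x31[10] → 0x35003  P=1,RW=1,US=0,PS=0
  ✗ PROTECTION_VIOLATION  [3 reads]
#2 VA=0x640000F85 (r,user):
  L0 @0x23[25] → 0x38087  P=1,RW=1,US=1,PS=1
  → PA=0x38F85 (huge @L0)  (1 entries read)

TLB: [["0x181E13", "0x2D"], ["0x640000", "0x38"]]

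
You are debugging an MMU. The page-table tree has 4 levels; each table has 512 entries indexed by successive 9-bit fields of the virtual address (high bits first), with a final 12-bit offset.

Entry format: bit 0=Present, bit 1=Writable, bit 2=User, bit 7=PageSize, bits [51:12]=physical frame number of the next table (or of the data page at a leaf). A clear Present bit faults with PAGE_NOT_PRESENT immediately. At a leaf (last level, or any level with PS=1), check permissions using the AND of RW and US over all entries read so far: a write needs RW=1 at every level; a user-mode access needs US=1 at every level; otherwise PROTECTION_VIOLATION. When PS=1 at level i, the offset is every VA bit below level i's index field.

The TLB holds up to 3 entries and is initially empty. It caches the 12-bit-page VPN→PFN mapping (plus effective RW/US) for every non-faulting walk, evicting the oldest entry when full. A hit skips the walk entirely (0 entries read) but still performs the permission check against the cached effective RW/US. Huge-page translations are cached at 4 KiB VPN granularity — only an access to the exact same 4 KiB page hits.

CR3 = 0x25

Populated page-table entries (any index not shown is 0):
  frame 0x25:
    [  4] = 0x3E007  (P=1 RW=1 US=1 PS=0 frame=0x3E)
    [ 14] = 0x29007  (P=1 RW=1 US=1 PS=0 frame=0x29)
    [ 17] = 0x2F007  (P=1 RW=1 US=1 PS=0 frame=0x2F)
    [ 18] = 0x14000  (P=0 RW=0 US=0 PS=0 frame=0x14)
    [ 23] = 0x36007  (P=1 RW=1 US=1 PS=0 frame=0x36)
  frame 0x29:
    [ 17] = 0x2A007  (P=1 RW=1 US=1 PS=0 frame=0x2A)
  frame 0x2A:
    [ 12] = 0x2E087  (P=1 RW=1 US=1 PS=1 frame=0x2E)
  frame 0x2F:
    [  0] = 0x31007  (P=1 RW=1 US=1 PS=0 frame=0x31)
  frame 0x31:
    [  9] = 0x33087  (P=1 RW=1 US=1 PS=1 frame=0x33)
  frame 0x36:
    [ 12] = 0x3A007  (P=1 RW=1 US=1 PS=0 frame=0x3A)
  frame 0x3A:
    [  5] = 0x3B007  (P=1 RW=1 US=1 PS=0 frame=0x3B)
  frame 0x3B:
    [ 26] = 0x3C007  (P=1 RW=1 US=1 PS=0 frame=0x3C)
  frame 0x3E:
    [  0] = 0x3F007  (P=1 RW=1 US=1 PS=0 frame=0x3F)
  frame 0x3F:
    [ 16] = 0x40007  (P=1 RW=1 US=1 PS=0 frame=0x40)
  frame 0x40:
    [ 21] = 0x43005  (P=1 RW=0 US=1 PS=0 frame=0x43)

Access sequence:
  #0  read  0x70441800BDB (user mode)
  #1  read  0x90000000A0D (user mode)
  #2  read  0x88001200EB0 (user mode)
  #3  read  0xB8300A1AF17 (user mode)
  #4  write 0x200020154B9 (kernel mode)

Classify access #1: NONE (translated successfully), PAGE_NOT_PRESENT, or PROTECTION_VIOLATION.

Per-access translation:
#0 VA=0x70441800BDB (r,user):
  lvl0: tbl 0x25, slot 14 ⇒ 0x29007 (P1/RW1/US1/PS0)
  lvl1: tbl 0x29, slot 17 ⇒ 0x2A007 (P1/RW1/US1/PS0)
  lvl2: tbl 0x2A, slot 12 ⇒ 0x2E087 (P1/RW1/US1/PS1)
  ⇒ phys 0x2EBDB (huge @L2)  [3 reads]
#1 VA=0x90000000A0D (r,user):
  lvl0: tbl 0x25, slot 18 ⇒ 0x14000 (P0/RW0/US0/PS0)
  → PAGE_NOT_PRESENT  (1 entries read)
#2 VA=0x88001200EB0 (r,user):
  lvl0: tbl 0x25, slot 17 ⇒ 0x2F007 (P1/RW1/US1/PS0)
  lvl1: tbl 0x2F, slot 0 ⇒ 0x31007 (P1/RW1/US1/PS0)
  lvl2: tbl 0x31, slot 9 ⇒ 0x33087 (P1/RW1/US1/PS1)
  ⇒ phys 0x33EB0 (huge @L2)  [3 reads]
#3 VA=0xB8300A1AF17 (r,user):
  lvl0: tbl 0x25, slot 23 ⇒ 0x36007 (P1/RW1/US1/PS0)
  lvl1: tbl 0x36, slot 12 ⇒ 0x3A007 (P1/RW1/US1/PS0)
  lvl2: tbl 0x3A, slot 5 ⇒ 0x3B007 (P1/RW1/US1/PS0)
  lvl3: tbl 0x3B, slot 26 ⇒ 0x3C007 (P1/RW1/US1/PS0)
  ⇒ phys 0x3CF17  [4 reads]
#4 VA=0x200020154B9 (w,kernel):
  lvl0: tbl 0x25, slot 4 ⇒ 0x3E007 (P1/RW1/US1/PS0)
  lvl1: tbl 0x3E, slot 0 ⇒ 0x3F007 (P1/RW1/US1/PS0)
  lvl2: tbl 0x3F, slot 16 ⇒ 0x40007 (P1/RW1/US1/PS0)
  lvl3: tbl 0x40, slot 21 ⇒ 0x43005 (P1/RW0/US1/PS0)
  → PROTECTION_VIOLATION  (4 entries read)

Access #1 fault: PAGE_NOT_PRESENT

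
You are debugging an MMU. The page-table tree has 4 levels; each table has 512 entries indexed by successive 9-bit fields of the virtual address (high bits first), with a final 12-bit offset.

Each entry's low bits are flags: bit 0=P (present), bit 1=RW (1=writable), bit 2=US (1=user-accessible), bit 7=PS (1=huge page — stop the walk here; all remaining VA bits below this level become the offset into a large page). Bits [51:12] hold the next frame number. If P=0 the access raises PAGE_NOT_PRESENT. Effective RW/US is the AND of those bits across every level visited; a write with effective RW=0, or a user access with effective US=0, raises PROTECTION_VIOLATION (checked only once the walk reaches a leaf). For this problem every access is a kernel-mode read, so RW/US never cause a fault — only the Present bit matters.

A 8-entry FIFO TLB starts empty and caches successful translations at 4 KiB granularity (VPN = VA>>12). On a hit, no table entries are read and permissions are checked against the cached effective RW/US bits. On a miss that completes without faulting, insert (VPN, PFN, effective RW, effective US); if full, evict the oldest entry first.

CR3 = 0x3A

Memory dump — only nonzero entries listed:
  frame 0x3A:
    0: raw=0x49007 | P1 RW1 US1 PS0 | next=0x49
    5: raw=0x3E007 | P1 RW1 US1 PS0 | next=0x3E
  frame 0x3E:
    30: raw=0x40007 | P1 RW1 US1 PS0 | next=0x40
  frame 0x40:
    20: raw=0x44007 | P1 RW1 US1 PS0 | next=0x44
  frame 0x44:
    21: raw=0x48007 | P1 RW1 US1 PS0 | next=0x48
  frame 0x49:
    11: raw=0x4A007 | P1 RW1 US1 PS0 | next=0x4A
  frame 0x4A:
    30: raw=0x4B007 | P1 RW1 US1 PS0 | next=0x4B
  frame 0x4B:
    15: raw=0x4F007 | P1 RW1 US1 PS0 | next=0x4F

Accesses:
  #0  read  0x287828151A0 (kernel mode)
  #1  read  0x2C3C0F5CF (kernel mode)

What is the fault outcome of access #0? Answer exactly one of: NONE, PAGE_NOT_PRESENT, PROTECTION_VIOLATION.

Per-access translation:
#0 VA=0x287828151A0 (r,kernel):
  L0: frame=0x3A idx=5 entry=0x3E007 [P=1 RW=1 US=1 PS=0]
  L1: frame=0x3E idx=30 entry=0x40007 [P=1 RW=1 US=1 PS=0]
  L2: frame=0x40 idx=20 entry=0x44007 [P=1 RW=1 US=1 PS=0]
  L3: frame=0x44 idx=21 entry=0x48007 [P=1 RW=1 US=1 PS=0]
  ⇒ phys 0x481A0  [4 reads]
#1 VA=0x2C3C0F5CF (r,kernel):
  L0: frame=0x3A idx=0 entry=0x49007 [P=1 RW=1 US=1 PS=0]
  L1: frame=0x49 idx=11 entry=0x4A007 [P=1 RW=1 US=1 PS=0]
  L2: frame=0x4A idx=30 entry=0x4B007 [P=1 RW=1 US=1 PS=0]
  L3: frame=0x4B idx=15 entry=0x4F007 [P=1 RW=1 US=1 PS=0]
  ⇒ phys 0x4F5CF  [4 reads]

Access #0 fault: NONE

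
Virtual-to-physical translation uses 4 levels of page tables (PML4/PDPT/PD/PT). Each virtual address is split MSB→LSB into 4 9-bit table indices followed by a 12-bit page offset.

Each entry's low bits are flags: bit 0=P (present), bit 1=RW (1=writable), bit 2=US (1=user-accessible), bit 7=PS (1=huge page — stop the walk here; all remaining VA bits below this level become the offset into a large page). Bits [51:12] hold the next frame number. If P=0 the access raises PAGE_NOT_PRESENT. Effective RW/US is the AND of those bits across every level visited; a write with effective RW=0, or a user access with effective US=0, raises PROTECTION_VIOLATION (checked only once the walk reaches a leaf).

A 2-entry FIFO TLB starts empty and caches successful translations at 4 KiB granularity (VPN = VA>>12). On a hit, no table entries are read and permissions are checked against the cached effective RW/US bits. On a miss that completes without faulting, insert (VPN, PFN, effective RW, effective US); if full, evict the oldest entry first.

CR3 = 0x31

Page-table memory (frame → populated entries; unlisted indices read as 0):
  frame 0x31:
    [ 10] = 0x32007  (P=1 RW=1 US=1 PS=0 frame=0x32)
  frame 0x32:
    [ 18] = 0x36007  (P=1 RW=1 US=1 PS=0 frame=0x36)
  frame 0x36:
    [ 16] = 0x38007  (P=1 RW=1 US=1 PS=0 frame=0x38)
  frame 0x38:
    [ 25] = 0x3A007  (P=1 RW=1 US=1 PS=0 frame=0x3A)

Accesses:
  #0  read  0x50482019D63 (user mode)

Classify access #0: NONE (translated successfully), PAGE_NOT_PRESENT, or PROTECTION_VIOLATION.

Walk each access:
#0 VA=0x50482019D63 (r,user):
  L0 @0x31[10] → 0x32007  P=1,RW=1,US=1,PS=0
  L1 @0x32[18] → 0x36007  P=1,RW=1,US=1,PS=0
  L2 @0x36[16] → 0x38007  P=1,RW=1,US=1,PS=0
  L3 @0x38[25] → 0x3A007  P=1,RW=1,US=1,PS=0
  ✓ 0x3AD63  — 4 lookups

Access #0 fault: NONE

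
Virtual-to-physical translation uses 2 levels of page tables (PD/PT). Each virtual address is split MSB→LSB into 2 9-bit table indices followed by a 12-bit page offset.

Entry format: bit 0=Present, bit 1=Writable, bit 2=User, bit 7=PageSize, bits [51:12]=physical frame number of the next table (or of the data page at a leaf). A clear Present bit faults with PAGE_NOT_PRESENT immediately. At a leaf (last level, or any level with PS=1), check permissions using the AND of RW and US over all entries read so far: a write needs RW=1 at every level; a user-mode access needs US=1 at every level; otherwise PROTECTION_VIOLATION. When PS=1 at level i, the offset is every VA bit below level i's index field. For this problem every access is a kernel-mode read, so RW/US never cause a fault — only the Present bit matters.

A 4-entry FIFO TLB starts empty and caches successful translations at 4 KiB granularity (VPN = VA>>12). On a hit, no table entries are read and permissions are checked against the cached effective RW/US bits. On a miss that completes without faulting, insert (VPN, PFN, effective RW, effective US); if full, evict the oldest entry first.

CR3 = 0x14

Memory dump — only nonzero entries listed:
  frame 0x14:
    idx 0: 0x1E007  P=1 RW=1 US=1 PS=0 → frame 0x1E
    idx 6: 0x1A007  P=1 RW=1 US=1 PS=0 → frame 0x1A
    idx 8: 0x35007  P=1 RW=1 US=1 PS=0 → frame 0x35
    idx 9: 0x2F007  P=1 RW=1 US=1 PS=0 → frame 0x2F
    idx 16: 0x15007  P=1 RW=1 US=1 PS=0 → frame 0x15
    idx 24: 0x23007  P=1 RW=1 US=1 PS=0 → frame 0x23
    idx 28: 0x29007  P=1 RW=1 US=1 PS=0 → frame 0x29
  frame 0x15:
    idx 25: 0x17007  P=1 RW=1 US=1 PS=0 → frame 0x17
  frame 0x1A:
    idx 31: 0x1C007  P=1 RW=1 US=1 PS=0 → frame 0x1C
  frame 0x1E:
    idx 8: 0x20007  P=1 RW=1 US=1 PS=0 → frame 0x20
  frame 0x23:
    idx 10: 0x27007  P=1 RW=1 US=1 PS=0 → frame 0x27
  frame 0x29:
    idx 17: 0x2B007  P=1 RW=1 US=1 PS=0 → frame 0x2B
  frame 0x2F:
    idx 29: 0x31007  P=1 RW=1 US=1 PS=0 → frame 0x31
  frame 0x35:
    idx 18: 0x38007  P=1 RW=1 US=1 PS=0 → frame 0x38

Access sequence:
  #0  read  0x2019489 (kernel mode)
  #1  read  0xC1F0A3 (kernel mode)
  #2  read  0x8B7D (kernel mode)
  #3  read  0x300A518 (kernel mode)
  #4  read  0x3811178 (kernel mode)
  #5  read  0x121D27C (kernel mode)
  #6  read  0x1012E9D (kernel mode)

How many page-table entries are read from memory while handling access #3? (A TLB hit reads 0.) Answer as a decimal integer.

Trace:
#0 VA=0x2019489 (r,kernel):
  lvl0: tbl 0x14, slot 16 ⇒ 0x15007 (P1/RW1/US1/PS0)
  lvl1: tbl 0x15, slot 25 ⇒ 0x17007 (P1/RW1/US1/PS0)
  → PA=0x17489  (2 entries read)
#1 VA=0xC1F0A3 (r,kernel):
  lvl0: tbl 0x14, slot 6 ⇒ 0x1A007 (P1/RW1/US1/PS0)
  lvl1: tbl 0x1A, slot 31 ⇒ 0x1C007 (P1/RW1/US1/PS0)
  → PA=0x1C0A3  (2 entries read)
#2 VA=0x8B7D (r,kernel):
  lvl0: tbl 0x14, slot 0 ⇒ 0x1E007 (P1/RW1/US1/PS0)
  lvl1: tbl 0x1E, slot 8 ⇒ 0x20007 (P1/RW1/US1/PS0)
  → PA=0x20B7D  (2 entries read)
#3 VA=0x300A518 (r,kernel):
  lvl0: tbl 0x14, slot 24 ⇒ 0x23007 (P1/RW1/US1/PS0)
  lvl1: tbl 0x23, slot 10 ⇒ 0x27007 (P1/RW1/US1/PS0)
  → PA=0x27518  (2 entries read)
#4 VA=0x3811178 (r,kernel):
  lvl0: tbl 0x14, slot 28 ⇒ 0x29007 (P1/RW1/US1/PS0)
  lvl1: tbl 0x29, slot 17 ⇒ 0x2B007 (P1/RW1/US1/PS0)
  → PA=0x2B178  (2 entries read)
#5 VA=0x121D27C (r,kernel):
  lvl0: tbl 0x14, slot 9 ⇒ 0x2F007 (P1/RW1/US1/PS0)
  lvl1: tbl 0x2F, slot 29 ⇒ 0x31007 (P1/RW1/US1/PS0)
  → PA=0x3127C  (2 entries read)
#6 VA=0x1012E9D (r,kernel):
  lvl0: tbl 0x14, slot 8 ⇒ 0x35007 (P1/RW1/US1/PS0)
  lvl1: tbl 0x35, slot 18 ⇒ 0x38007 (P1/RW1/US1/PS0)
  → PA=0x38E9D  (2 entries read)

Entries read for #3: 2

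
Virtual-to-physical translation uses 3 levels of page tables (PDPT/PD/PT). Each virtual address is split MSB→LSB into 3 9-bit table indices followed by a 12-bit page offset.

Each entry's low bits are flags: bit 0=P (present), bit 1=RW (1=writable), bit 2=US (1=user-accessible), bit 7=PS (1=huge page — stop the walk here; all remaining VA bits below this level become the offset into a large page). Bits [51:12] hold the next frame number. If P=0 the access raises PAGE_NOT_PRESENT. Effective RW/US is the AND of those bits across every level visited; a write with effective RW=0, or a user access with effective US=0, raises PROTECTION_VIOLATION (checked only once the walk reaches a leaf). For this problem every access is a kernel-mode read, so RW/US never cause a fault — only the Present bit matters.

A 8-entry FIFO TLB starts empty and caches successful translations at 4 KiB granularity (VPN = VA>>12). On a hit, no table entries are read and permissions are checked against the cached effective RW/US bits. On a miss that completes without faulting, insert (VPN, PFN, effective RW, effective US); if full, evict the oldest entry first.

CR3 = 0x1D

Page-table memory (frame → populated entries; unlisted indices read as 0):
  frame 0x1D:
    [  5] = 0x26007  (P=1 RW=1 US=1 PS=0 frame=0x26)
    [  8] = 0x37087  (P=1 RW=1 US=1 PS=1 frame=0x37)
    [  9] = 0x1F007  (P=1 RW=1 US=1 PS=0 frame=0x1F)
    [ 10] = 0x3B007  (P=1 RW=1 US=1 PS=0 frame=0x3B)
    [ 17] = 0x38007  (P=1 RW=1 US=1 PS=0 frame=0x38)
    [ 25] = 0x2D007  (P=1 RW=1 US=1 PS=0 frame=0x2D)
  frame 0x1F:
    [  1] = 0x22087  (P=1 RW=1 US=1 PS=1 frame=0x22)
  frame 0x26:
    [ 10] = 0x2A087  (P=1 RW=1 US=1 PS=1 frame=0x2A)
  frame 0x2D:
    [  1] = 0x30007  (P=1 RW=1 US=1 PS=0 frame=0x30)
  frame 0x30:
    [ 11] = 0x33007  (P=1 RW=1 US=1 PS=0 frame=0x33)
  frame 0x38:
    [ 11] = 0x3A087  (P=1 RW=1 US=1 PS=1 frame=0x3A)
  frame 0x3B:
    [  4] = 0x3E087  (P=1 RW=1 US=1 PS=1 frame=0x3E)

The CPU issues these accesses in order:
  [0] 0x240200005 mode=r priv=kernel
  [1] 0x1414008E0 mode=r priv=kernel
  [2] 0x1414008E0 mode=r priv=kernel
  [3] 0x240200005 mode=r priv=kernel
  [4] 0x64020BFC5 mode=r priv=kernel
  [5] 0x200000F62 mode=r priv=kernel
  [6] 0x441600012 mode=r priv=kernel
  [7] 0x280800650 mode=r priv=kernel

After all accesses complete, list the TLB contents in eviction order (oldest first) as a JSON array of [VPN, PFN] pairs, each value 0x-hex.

Trace:
#0 VA=0x240200005 (r,kernel):
  L0: frame=0x1D idx=9 entry=0x1F007 [P=1 RW=1 US=1 PS=0]
  L1: frame=0x1F idx=1 entry=0x22087 [P=1 RW=1 US=1 PS=1]
  → PA=0x22005 (huge @L1)  (2 entries read)
#1 VA=0x1414008E0 (r,kernel):
  L0: frame=0x1D idx=5 entry=0x26007 [P=1 RW=1 US=1 PS=0]
  L1: frame=0x26 idx=10 entry=0x2A087 [P=1 RW=1 US=1 PS=1]
  → PA=0x2A8E0 (huge @L1)  (2 entries read)
#2 VA=0x1414008E0 (r,kernel):
  TLB hit vpn=0x141400 → PA=0x2A8E0
#3 VA=0x240200005 (r,kernel):
  TLB hit vpn=0x240200 → PA=0x22005
#4 VA=0x64020BFC5 (r,kernel):
  L0: frame=0x1D idx=25 entry=0x2D007 [P=1 RW=1 US=1 PS=0]
  L1: frame=0x2D idx=1 entry=0x30007 [P=1 RW=1 US=1 PS=0]
  L2: frame=0x30 idx=11 entry=0x33007 [P=1 RW=1 US=1 PS=0]
  → PA=0x33FC5  (3 entries read)
#5 VA=0x200000F62 (r,kernel):
  L0: frame=0x1D idx=8 entry=0x37087 [P=1 RW=1 US=1 PS=1]
  → PA=0x37F62 (huge @L0)  (1 entries read)
#6 VA=0x441600012 (r,kernel):
  L0: frame=0x1D idx=17 entry=0x38007 [P=1 RW=1 US=1 PS=0]
  L1: frame=0x38 idx=11 entry=0x3A087 [P=1 RW=1 US=1 PS=1]
  → PA=0x3A012 (huge @L1)  (2 entries read)
#7 VA=0x280800650 (r,kernel):
  L0: frame=0x1D idx=10 entry=0x3B007 [P=1 RW=1 US=1 PS=0]
  L1: frame=0x3B idx=4 entry=0x3E087 [P=1 RW=1 US=1 PS=1]
  → PA=0x3E650 (huge @L1)  (2 entries read)

TLB: [["0x240200", "0x22"], ["0x141400", "0x2A"], ["0x64020B", "0x33"], ["0x200000", "0x37"], ["0x441600", "0x3A"], ["0x280800", "0x3E"]]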